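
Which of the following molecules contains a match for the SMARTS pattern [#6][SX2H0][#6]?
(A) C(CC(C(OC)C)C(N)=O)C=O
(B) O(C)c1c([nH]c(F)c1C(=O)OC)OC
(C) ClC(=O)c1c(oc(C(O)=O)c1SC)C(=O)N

[#6][SX2H0][#6] describes an aliphatic sulfur bridging two carbons with no H on the sulfur (a thioether).
(A) has a methoxy ether (-OCH3) but the bridging atom is O, not S.
(B) has a methoxy ether (-OCH3) but the bridging atom is O, not S.
(C) contains a methylthio ether (-SCH3), which satisfies every atom and bond constraint.
So the answer is (C).

C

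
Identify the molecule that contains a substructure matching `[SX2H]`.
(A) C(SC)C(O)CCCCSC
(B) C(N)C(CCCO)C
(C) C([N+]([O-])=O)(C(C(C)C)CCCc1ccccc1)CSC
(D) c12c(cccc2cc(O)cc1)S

D

[SX2H] describes an aliphatic sulfur with two connections, one being H (a thiol).
(A) has a methylthio ether (-SCH3) but the sulfur has H0 (bonded to two carbons), not H1.
(B) has a hydroxyl group (-OH) but it is an -OH, not an -SH.
(C) has a methylthio ether (-SCH3) but the sulfur has H0 (bonded to two carbons), not H1.
(D) contains a thiol (-SH), which satisfies every atom and bond constraint.
So the answer is (D).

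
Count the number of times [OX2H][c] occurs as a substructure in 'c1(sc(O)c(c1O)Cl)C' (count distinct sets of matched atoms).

[OX2H][c] is the SMARTS for a phenol: a hydroxyl oxygen attached to an aromatic carbon.
The molecule carries 2 separate instances of a hydroxyl group (-OH) meeting every constraint; each maps to a distinct set of atoms, giving 2 matches.

2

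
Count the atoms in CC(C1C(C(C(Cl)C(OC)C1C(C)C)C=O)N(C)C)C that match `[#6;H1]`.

9

The query [#6;H1] means: any carbon bearing exactly one hydrogen.
Check the 20 heavy atoms by environment: 9× C (H1) → match; 2× O (H0) → no; 1× Cl (H0) → no; 7× C (H3) → no; 1× N (H0) → no.
That gives 9 matching atoms.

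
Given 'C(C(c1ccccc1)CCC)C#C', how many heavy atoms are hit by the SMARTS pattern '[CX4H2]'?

3

Check the 13 heavy atoms by environment: 3× C (H2, X4) → match; 1× C (H1, X4) → no; 1× c (aromatic, H0, X3) → no; 5× c (aromatic, H1, X3) → no; 1× C (H3, X4) → no; 1× C (H0, X2) → no; 1× C (H1, X2) → no.
That gives 3 matching atoms.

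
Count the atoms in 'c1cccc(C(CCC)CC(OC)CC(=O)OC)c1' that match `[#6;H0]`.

Check the 19 heavy atoms by environment: 4× C (H2) → no; 2× C (H1) → no; 3× C (H3) → no; 1× C (H0) → match; 3× O (H0) → no; 1× c (aromatic, H0) → match; 5× c (aromatic, H1) → no.
Summing the matching environments: 1 + 1 = 2 matching atoms.

2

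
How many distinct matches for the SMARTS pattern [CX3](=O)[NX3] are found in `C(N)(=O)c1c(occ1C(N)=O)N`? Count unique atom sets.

2

[CX3](=O)[NX3] is the SMARTS for an amide: a carbonyl carbon bonded to a trivalent nitrogen.
The molecule carries 2 separate instances of a primary amide (-C(=O)NH2) meeting every constraint; each maps to a distinct set of atoms, giving 2 matches.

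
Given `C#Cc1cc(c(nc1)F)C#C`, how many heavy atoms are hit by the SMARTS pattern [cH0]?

3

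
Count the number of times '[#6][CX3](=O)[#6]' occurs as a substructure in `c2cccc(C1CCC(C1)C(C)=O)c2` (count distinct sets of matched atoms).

[#6][CX3](=O)[#6] is the SMARTS for a ketone: a carbonyl carbon (no H) flanked by two carbons.
Exactly one fragment in the molecule meets all constraints, giving 1 match.

1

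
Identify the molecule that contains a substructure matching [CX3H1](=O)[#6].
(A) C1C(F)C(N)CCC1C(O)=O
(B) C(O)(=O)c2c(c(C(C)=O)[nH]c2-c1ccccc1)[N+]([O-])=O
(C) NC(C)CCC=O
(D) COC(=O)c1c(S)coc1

[CX3H1](=O)[#6] describes an sp2 carbon with one H, double-bonded to O and single-bonded to carbon (an aldehyde).
(A) has a carboxylic acid group (-C(=O)OH) but the carbonyl carbon has H0 and is bonded to O, not H1.
(B) has an acetyl/ketone group (-C(=O)CH3) but the carbonyl carbon has H0 (two carbon neighbours), not H1.
(C) contains an aldehyde (-CHO), which satisfies every atom and bond constraint.
(D) has a methyl-ester group (-C(=O)OCH3) but the carbonyl carbon has H0, not H1.
So the answer is (C).

C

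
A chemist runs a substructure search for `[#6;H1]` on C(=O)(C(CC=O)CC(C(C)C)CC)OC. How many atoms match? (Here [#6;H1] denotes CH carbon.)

Check the 15 heavy atoms by environment: 3× C (H2) → no; 4× C (H1) → match; 1× C (H0) → no; 3× O (H0) → no; 4× C (H3) → no.
That gives 4 matching atoms.

4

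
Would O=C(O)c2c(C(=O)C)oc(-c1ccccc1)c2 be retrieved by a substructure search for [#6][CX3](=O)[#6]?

Yes

The pattern [#6][CX3](=O)[#6] describes a carbonyl carbon (no H) flanked by two carbons — a ketone.
The molecule carries an acetyl/ketone group (-C(=O)CH3), whose atoms satisfy every constraint of the query, so the pattern matches.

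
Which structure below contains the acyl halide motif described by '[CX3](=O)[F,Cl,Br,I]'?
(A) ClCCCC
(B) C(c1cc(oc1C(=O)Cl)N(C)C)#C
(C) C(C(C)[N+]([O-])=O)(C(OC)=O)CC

B

[CX3](=O)[F,Cl,Br,I] describes a carbonyl carbon bonded to a halogen (an acyl halide).
(A) has a chloro substituent but the Cl is not on a carbonyl carbon.
(B) contains an acyl chloride (-C(=O)Cl), which satisfies every atom and bond constraint.
(C) has a methyl-ester group (-C(=O)OCH3) but the carbonyl is bonded to -O-C, not to a halogen.
So the answer is (B).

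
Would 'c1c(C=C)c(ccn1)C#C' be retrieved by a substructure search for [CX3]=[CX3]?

Yes

The pattern [CX3]=[CX3] describes a non-aromatic C=C double bond between two sp2 carbons — an alkene.
The molecule carries a vinyl group (-CH=CH2), whose atoms satisfy every constraint of the query, so the pattern matches.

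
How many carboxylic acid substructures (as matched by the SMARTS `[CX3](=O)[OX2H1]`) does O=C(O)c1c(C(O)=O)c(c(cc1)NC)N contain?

[CX3](=O)[OX2H1] is the SMARTS for a carboxylic acid: an sp2 carbon double-bonded to O and single-bonded to an -OH oxygen.
The molecule carries 2 separate instances of a carboxylic acid group (-C(=O)OH) meeting every constraint; each maps to a distinct set of atoms, giving 2 matches.

2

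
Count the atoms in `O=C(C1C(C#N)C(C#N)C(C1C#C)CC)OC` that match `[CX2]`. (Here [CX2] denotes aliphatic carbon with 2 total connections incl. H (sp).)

4

The query [CX2] means: C with X2: aliphatic carbon with exactly 2 total connections.
Check the 17 heavy atoms by environment: 8× C (X4) → no; 1× C (X3) → no; 1× O (X1) → no; 1× O (X2) → no; 4× C (X2) → match; 2× N (X1) → no.
That gives 4 matching atoms.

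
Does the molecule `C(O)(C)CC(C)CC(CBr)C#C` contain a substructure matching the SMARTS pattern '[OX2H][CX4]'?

Yes

The pattern [OX2H][CX4] describes a hydroxyl oxygen bound to an sp3 (X4) carbon — an aliphatic alcohol.
The molecule carries a hydroxyl group (-OH), whose atoms satisfy every constraint of the query, so the pattern matches.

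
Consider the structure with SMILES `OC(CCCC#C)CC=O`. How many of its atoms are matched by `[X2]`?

3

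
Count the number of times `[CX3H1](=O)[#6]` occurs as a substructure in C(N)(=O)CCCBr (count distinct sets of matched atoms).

[CX3H1](=O)[#6] is the SMARTS for an aldehyde: an sp2 carbon with one H, double-bonded to O and single-bonded to carbon.
No fragment in the molecule satisfies every constraint, giving 0 matches.

0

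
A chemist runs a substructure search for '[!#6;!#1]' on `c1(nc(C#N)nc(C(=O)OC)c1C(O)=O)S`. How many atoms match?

The query [!#6;!#1] means: not carbon and not hydrogen — any heteroatom.
Check the 16 heavy atoms by environment: 2× n (aromatic) → match; 4× c (aromatic) → no; 1× S → match; 4× C → no; 4× O → match; 1× N → match.
Summing the matching environments: 2 + 1 + 4 + 1 = 8 matching atoms.

8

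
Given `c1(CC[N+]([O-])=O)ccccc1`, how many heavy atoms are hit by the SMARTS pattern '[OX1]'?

2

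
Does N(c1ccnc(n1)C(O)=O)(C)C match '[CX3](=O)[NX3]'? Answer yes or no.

No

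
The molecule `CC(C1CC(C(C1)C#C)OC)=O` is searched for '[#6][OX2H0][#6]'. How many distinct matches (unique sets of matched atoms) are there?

[#6][OX2H0][#6] is the SMARTS for an ether: an aliphatic oxygen bridging two carbons with no H on the oxygen.
Exactly one fragment in the molecule meets all constraints, giving 1 match.

1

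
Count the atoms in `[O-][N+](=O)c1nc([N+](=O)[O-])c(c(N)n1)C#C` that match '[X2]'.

The query [X2] means: any atom with exactly two total connections (bonds + H).
Check the 15 heavy atoms by environment: 2× n (aromatic, X2) → match; 4× c (aromatic, X3) → no; 2× N (charge +1, X3) → no; 2× O (charge -1, X1) → no; 2× O (X1) → no; 1× N (X3) → no; 2× C (X2) → match.
Summing the matching environments: 2 + 2 = 4 matching atoms.

4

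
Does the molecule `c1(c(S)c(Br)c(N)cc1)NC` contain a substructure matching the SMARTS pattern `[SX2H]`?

Yes

The pattern [SX2H] describes an aliphatic sulfur with two connections, one being H — a thiol.
The molecule carries a thiol (-SH), whose atoms satisfy every constraint of the query, so the pattern matches.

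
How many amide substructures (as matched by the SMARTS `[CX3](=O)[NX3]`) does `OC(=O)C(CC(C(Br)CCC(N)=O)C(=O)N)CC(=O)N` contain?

[CX3](=O)[NX3] is the SMARTS for an amide: a carbonyl carbon bonded to a trivalent nitrogen.
The molecule carries 3 separate instances of a primary amide (-C(=O)NH2) meeting every constraint; each maps to a distinct set of atoms, giving 3 matches.

3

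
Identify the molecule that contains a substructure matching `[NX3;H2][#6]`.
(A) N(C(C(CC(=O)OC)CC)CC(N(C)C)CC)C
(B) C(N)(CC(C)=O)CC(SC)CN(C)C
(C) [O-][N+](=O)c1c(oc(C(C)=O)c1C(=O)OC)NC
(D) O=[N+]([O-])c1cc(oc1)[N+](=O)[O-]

[NX3;H2][#6] describes a trivalent nitrogen with two H attached to carbon (a primary amine).
(A) has a dimethylamino group (-N(CH3)2) but the nitrogen has H0, not H2.
(B) contains a primary amino group (-NH2), which satisfies every atom and bond constraint.
(C) has a nitro group (-[N+](=O)[O-]) but the nitrogen is [N+] with no H, not NX3H2.
(D) has a nitro group (-[N+](=O)[O-]) but the nitrogen is [N+] with no H, not NX3H2.
So the answer is (B).

B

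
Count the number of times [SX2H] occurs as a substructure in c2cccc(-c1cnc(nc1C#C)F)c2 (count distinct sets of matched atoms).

[SX2H] is the SMARTS for a thiol: an aliphatic sulfur with two connections, one being H.
No fragment in the molecule satisfies every constraint, giving 0 matches.

0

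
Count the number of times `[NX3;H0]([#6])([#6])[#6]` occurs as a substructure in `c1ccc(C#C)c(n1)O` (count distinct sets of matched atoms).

[NX3;H0]([#6])([#6])[#6] is the SMARTS for a tertiary amine: a trivalent nitrogen with no H, bonded to three carbons.
No fragment in the molecule satisfies every constraint, giving 0 matches.

0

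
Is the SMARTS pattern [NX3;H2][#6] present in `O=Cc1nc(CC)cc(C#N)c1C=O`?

The pattern [NX3;H2][#6] describes a trivalent nitrogen with two H attached to carbon — a primary amine.
The closest candidate here is a nitrile (-C#N), but the nitrogen is NX1 (triple-bonded), not NX3 with two H. No other fragment satisfies the full query, so there is no match.

No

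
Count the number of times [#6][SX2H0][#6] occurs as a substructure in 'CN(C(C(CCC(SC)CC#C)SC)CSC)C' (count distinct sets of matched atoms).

[#6][SX2H0][#6] is the SMARTS for a thioether: an aliphatic sulfur bridging two carbons with no H on the sulfur.
The molecule carries 3 separate instances of a methylthio ether (-SCH3) meeting every constraint; each maps to a distinct set of atoms, giving 3 matches.

3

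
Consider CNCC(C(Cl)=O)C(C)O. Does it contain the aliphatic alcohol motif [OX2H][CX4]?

The pattern [OX2H][CX4] describes a hydroxyl oxygen bound to an sp3 (X4) carbon — an aliphatic alcohol.
The molecule carries a hydroxyl group (-OH), whose atoms satisfy every constraint of the query, so the pattern matches.

Yes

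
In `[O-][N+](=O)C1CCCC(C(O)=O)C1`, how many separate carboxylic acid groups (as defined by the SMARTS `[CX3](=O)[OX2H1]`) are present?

[CX3](=O)[OX2H1] is the SMARTS for a carboxylic acid: an sp2 carbon double-bonded to O and single-bonded to an -OH oxygen.
Exactly one fragment in the molecule meets all constraints, giving 1 match.

1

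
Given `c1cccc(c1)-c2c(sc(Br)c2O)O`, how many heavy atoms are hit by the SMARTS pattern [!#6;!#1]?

The query [!#6;!#1] means: not carbon and not hydrogen — any heteroatom.
Check the 14 heavy atoms by environment: 1× s (aromatic) → match; 10× c (aromatic) → no; 2× O → match; 1× Br → match.
Summing the matching environments: 1 + 2 + 1 = 4 matching atoms.

4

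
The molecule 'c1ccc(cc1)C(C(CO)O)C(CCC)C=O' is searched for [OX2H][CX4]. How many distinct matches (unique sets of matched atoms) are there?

[OX2H][CX4] is the SMARTS for an aliphatic alcohol: a hydroxyl oxygen bound to an sp3 (X4) carbon.
The molecule carries 2 separate instances of a hydroxyl group (-OH) meeting every constraint; each maps to a distinct set of atoms, giving 2 matches.

2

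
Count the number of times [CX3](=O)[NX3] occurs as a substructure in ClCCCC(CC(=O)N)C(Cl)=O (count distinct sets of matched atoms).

1

[CX3](=O)[NX3] is the SMARTS for an amide: a carbonyl carbon bonded to a trivalent nitrogen.
Exactly one fragment in the molecule meets all constraints, giving 1 match.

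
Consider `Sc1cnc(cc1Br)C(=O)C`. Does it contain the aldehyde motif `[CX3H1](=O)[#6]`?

No

The pattern [CX3H1](=O)[#6] describes an sp2 carbon with one H, double-bonded to O and single-bonded to carbon — an aldehyde.
The closest candidate here is an acetyl/ketone group (-C(=O)CH3), but the carbonyl carbon has H0 (two carbon neighbours), not H1. No other fragment satisfies the full query, so there is no match.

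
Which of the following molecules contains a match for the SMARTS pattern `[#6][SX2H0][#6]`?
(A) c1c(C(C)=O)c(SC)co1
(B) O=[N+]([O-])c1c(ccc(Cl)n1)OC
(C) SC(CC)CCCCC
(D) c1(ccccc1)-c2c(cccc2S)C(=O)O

A

[#6][SX2H0][#6] describes an aliphatic sulfur bridging two carbons with no H on the sulfur (a thioether).
(A) contains a methylthio ether (-SCH3), which satisfies every atom and bond constraint.
(B) has a methoxy ether (-OCH3) but the bridging atom is O, not S.
(C) has a thiol (-SH) but the sulfur has H1, not H0 bridging two carbons.
(D) has a thiol (-SH) but the sulfur has H1, not H0 bridging two carbons.
So the answer is (A).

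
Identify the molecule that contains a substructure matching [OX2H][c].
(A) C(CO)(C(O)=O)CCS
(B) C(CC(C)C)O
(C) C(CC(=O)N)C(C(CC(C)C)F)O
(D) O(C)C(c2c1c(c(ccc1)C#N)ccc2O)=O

D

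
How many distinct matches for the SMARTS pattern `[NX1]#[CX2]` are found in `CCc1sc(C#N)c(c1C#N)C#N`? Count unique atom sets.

3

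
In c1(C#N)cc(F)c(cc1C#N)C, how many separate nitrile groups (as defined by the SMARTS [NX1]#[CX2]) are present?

2

[NX1]#[CX2] is the SMARTS for a nitrile: a nitrogen triple-bonded to a two-connected carbon.
The molecule carries 2 separate instances of a nitrile (-C#N) meeting every constraint; each maps to a distinct set of atoms, giving 2 matches.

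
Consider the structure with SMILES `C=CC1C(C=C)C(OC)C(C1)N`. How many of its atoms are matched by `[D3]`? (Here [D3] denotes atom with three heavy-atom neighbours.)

The query [D3] means: atom with exactly three heavy-atom neighbours.
Check the 12 heavy atoms by environment: 4× C (D3) → match; 3× C (D2) → no; 1× O (D2) → no; 3× C (D1) → no; 1× N (D1) → no.
That gives 4 matching atoms.

4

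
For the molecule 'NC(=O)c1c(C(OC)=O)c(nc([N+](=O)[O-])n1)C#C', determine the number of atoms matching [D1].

7

The query [D1] means: atom with exactly one heavy-atom neighbour (degree 1).
Check the 18 heavy atoms by environment: 2× n (aromatic, D2) → no; 4× c (aromatic, D3) → no; 1× N (charge +1, D3) → no; 1× O (charge -1, D1) → match; 3× O (D1) → match; 2× C (D3) → no; 1× N (D1) → match; 1× O (D2) → no; 2× C (D1) → match; 1× C (D2) → no.
Summing the matching environments: 1 + 3 + 1 + 2 = 7 matching atoms.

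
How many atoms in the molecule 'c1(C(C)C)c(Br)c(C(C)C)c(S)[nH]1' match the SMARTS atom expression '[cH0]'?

The query [cH0] means: aromatic carbon with no attached hydrogen (substituted or ring-fusion).
Check the 13 heavy atoms by environment: 1× n (aromatic, H1) → no; 4× c (aromatic, H0) → match; 1× S (H1) → no; 2× C (H1) → no; 4× C (H3) → no; 1× Br (H0) → no.
That gives 4 matching atoms.

4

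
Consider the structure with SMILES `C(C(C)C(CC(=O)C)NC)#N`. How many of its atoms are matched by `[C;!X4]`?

2

Check the 11 heavy atoms by environment: 6× C (X4) → no; 1× N (X3) → no; 1× C (X3) → match; 1× O (X1) → no; 1× C (X2) → match; 1× N (X1) → no.
Summing the matching environments: 1 + 1 = 2 matching atoms.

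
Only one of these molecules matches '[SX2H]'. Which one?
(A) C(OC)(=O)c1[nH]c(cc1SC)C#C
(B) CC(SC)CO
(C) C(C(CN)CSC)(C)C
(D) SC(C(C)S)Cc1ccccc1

[SX2H] describes an aliphatic sulfur with two connections, one being H (a thiol).
(A) has a methylthio ether (-SCH3) but the sulfur has H0 (bonded to two carbons), not H1.
(B) has a hydroxyl group (-OH) but it is an -OH, not an -SH.
(C) has a methylthio ether (-SCH3) but the sulfur has H0 (bonded to two carbons), not H1.
(D) contains a thiol (-SH), which satisfies every atom and bond constraint.
So the answer is (D).

D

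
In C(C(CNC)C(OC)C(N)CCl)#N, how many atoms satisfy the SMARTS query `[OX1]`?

The query [OX1] means: aliphatic oxygen with one total connection — typically a carbonyl =O or an oxide.
Check the 13 heavy atoms by environment: 7× C (X4) → no; 1× O (X2) → no; 2× N (X3) → no; 1× Cl (X1) → no; 1× C (X2) → no; 1× N (X1) → no.
No environment satisfies the query, so 0 matching atoms.

0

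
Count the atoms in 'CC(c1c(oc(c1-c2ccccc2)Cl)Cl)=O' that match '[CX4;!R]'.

1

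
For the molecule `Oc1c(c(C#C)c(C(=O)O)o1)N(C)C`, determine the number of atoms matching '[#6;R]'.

4

The query [#6;R] means: carbon that is part of a ring.
Check the 14 heavy atoms by environment: 1× o (aromatic, in 5-ring) → no; 4× c (aromatic, in 5-ring) → match; 3× O (acyclic) → no; 5× C (acyclic) → no; 1× N (acyclic) → no.
That gives 4 matching atoms.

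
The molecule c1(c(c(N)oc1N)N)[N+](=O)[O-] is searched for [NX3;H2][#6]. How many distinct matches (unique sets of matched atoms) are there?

[NX3;H2][#6] is the SMARTS for a primary amine: a trivalent nitrogen with two H attached to carbon.
The molecule carries 3 separate instances of a primary amino group (-NH2) meeting every constraint; each maps to a distinct set of atoms, giving 3 matches.

3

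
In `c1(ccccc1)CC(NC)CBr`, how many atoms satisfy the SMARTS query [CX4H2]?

2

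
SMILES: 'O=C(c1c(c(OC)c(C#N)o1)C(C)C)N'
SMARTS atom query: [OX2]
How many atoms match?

1

The query [OX2] means: aliphatic oxygen with two total connections — ether, hydroxyl, or ester single-bond O.
Check the 15 heavy atoms by environment: 1× o (aromatic, X2) → no; 4× c (aromatic, X3) → no; 1× O (X2) → match; 4× C (X4) → no; 1× C (X2) → no; 1× N (X1) → no; 1× C (X3) → no; 1× O (X1) → no; 1× N (X3) → no.
That gives 1 matching atom.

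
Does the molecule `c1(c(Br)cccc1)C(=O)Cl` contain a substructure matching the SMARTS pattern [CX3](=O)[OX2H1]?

No

The pattern [CX3](=O)[OX2H1] describes an sp2 carbon double-bonded to O and single-bonded to an -OH oxygen — a carboxylic acid.
The closest candidate here is an acyl chloride (-C(=O)Cl), but the carbonyl is bonded to Cl, not to an -OH oxygen. No other fragment satisfies the full query, so there is no match.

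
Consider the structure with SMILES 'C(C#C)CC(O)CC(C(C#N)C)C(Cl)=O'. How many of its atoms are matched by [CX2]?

3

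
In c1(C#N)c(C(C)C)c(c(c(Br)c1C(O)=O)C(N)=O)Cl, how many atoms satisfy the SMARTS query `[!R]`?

The query [!R] means: !R matches any atom not in a ring.
Check the 19 heavy atoms by environment: 6× c (aromatic, in 6-ring) → no; 6× C (acyclic) → match; 3× O (acyclic) → match; 1× Cl (acyclic) → match; 2× N (acyclic) → match; 1× Br (acyclic) → match.
Summing the matching environments: 6 + 3 + 1 + 2 + 1 = 13 matching atoms.

13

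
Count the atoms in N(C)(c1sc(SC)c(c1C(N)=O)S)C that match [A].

Check the 14 heavy atoms by environment: 1× s (aromatic) → no; 4× c (aromatic) → no; 4× C → match; 1× O → match; 2× N → match; 2× S → match.
Summing the matching environments: 4 + 1 + 2 + 2 = 9 matching atoms.

9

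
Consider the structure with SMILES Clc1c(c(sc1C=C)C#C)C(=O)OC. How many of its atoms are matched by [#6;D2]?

The query [#6;D2] means: any carbon bonded to exactly two heavy atoms.
Check the 14 heavy atoms by environment: 1× s (aromatic, D2) → no; 4× c (aromatic, D3) → no; 1× Cl (D1) → no; 2× C (D2) → match; 3× C (D1) → no; 1× C (D3) → no; 1× O (D1) → no; 1× O (D2) → no.
That gives 2 matching atoms.

2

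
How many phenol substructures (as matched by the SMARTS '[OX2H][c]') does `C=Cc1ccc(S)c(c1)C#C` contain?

0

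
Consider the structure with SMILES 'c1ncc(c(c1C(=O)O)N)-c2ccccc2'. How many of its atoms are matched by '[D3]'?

Check the 16 heavy atoms by environment: 1× n (aromatic, D2) → no; 7× c (aromatic, D2) → no; 4× c (aromatic, D3) → match; 1× N (D1) → no; 1× C (D3) → match; 2× O (D1) → no.
Summing the matching environments: 4 + 1 = 5 matching atoms.

5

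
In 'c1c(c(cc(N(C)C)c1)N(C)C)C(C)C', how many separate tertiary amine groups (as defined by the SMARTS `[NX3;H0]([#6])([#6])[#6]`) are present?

[NX3;H0]([#6])([#6])[#6] is the SMARTS for a tertiary amine: a trivalent nitrogen with no H, bonded to three carbons.
The molecule carries 2 separate instances of a dimethylamino group (-N(CH3)2) meeting every constraint; each maps to a distinct set of atoms, giving 2 matches.

2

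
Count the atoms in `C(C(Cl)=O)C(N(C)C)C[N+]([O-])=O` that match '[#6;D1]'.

2

Check the 12 heavy atoms by environment: 2× C (D2) → no; 2× C (D3) → no; 1× N (D3) → no; 2× C (D1) → match; 2× O (D1) → no; 1× Cl (D1) → no; 1× N (charge +1, D3) → no; 1× O (charge -1, D1) → no.
That gives 2 matching atoms.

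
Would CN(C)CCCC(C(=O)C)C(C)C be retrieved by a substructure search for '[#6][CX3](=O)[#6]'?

The pattern [#6][CX3](=O)[#6] describes a carbonyl carbon (no H) flanked by two carbons — a ketone.
The molecule carries an acetyl/ketone group (-C(=O)CH3), whose atoms satisfy every constraint of the query, so the pattern matches.

Yes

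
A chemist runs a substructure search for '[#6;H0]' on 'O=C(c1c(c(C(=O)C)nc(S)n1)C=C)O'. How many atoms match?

6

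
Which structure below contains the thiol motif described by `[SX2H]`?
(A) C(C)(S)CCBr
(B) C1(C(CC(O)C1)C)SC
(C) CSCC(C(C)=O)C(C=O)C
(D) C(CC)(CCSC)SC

A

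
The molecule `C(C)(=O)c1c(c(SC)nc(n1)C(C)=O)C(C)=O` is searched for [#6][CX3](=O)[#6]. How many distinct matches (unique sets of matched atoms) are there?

3

[#6][CX3](=O)[#6] is the SMARTS for a ketone: a carbonyl carbon (no H) flanked by two carbons.
The molecule carries 3 separate instances of an acetyl/ketone group (-C(=O)CH3) meeting every constraint; each maps to a distinct set of atoms, giving 3 matches.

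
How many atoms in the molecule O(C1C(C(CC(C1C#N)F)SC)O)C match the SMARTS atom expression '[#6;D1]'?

2

Check the 14 heavy atoms by environment: 5× C (D3) → no; 2× C (D2) → no; 1× N (D1) → no; 1× S (D2) → no; 2× C (D1) → match; 1× F (D1) → no; 1× O (D1) → no; 1× O (D2) → no.
That gives 2 matching atoms.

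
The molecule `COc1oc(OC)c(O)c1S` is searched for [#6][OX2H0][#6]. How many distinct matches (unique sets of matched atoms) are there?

2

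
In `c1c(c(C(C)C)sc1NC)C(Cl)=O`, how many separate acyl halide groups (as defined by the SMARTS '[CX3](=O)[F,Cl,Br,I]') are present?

1

[CX3](=O)[F,Cl,Br,I] is the SMARTS for an acyl halide: a carbonyl carbon bonded to a halogen.
Exactly one fragment in the molecule meets all constraints, giving 1 match.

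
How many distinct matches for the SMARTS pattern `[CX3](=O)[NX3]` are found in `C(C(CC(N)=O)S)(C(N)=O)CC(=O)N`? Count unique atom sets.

3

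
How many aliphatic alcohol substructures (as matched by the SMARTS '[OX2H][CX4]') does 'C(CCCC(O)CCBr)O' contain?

2

[OX2H][CX4] is the SMARTS for an aliphatic alcohol: a hydroxyl oxygen bound to an sp3 (X4) carbon.
The molecule carries 2 separate instances of a hydroxyl group (-OH) meeting every constraint; each maps to a distinct set of atoms, giving 2 matches.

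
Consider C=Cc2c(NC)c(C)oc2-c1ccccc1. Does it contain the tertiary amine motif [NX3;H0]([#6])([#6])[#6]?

No

The pattern [NX3;H0]([#6])([#6])[#6] describes a trivalent nitrogen with no H, bonded to three carbons — a tertiary amine.
The closest candidate here is an N-methylamino group (-NHCH3), but the nitrogen still has one H (H1), not H0. No other fragment satisfies the full query, so there is no match.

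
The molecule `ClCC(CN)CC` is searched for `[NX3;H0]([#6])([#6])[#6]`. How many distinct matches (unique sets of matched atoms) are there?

0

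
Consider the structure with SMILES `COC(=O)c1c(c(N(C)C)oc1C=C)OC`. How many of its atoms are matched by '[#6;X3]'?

Check the 16 heavy atoms by environment: 1× o (aromatic, X2) → no; 4× c (aromatic, X3) → match; 1× N (X3) → no; 4× C (X4) → no; 3× C (X3) → match; 1× O (X1) → no; 2× O (X2) → no.
Summing the matching environments: 4 + 3 = 7 matching atoms.

7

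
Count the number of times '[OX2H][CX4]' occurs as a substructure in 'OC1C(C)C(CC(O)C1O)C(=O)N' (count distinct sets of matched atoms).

3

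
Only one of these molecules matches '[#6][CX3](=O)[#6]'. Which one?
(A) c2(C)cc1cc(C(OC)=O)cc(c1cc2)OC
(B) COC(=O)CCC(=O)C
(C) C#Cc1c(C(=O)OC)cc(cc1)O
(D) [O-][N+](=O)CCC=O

[#6][CX3](=O)[#6] describes a carbonyl carbon (no H) flanked by two carbons (a ketone).
(A) has a methyl-ester group (-C(=O)OCH3) but one neighbour of the carbonyl carbon is O, not C.
(B) contains an acetyl/ketone group (-C(=O)CH3), which satisfies every atom and bond constraint.
(C) has a methyl-ester group (-C(=O)OCH3) but one neighbour of the carbonyl carbon is O, not C.
(D) has an aldehyde (-CHO) but the carbonyl carbon has H1, so it is not flanked by two carbons.
So the answer is (B).

B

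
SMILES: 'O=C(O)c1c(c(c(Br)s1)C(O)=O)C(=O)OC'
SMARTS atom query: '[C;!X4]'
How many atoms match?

3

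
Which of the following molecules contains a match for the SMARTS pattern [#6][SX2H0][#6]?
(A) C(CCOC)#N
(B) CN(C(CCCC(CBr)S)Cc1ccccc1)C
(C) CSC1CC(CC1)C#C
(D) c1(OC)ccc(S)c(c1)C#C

[#6][SX2H0][#6] describes an aliphatic sulfur bridging two carbons with no H on the sulfur (a thioether).
(A) has a methoxy ether (-OCH3) but the bridging atom is O, not S.
(B) has a thiol (-SH) but the sulfur has H1, not H0 bridging two carbons.
(C) contains a methylthio ether (-SCH3), which satisfies every atom and bond constraint.
(D) has a thiol (-SH) but the sulfur has H1, not H0 bridging two carbons.
So the answer is (C).

C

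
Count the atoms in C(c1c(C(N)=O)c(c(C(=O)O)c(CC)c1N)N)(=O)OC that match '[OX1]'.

3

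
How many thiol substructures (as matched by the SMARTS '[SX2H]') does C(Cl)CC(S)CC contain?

[SX2H] is the SMARTS for a thiol: an aliphatic sulfur with two connections, one being H.
Exactly one fragment in the molecule meets all constraints, giving 1 match.

1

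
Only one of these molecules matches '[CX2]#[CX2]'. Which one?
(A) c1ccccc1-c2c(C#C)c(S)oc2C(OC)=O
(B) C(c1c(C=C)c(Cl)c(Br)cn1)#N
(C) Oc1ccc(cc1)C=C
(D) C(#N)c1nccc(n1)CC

A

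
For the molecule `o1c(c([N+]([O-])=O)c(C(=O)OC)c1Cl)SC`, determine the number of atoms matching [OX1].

3

Check the 15 heavy atoms by environment: 1× o (aromatic, X2) → no; 4× c (aromatic, X3) → no; 1× Cl (X1) → no; 1× N (charge +1, X3) → no; 1× O (charge -1, X1) → match; 2× O (X1) → match; 1× C (X3) → no; 1× O (X2) → no; 2× C (X4) → no; 1× S (X2) → no.
Summing the matching environments: 1 + 2 = 3 matching atoms.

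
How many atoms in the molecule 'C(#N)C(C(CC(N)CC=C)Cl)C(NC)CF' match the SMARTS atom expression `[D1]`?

6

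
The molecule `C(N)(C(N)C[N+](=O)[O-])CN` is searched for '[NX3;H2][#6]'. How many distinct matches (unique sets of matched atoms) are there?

[NX3;H2][#6] is the SMARTS for a primary amine: a trivalent nitrogen with two H attached to carbon.
The molecule carries 3 separate instances of a primary amino group (-NH2) meeting every constraint; each maps to a distinct set of atoms, giving 3 matches.

3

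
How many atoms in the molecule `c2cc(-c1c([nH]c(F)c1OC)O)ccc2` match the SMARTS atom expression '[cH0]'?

Check the 15 heavy atoms by environment: 1× n (aromatic, H1) → no; 5× c (aromatic, H0) → match; 1× O (H0) → no; 1× C (H3) → no; 1× O (H1) → no; 1× F (H0) → no; 5× c (aromatic, H1) → no.
That gives 5 matching atoms.

5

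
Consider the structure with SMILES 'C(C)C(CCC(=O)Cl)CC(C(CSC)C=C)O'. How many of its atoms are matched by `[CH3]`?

2

The query [CH3] means: aliphatic carbon with exactly three hydrogens.
Check the 17 heavy atoms by environment: 6× C (H2) → no; 4× C (H1) → no; 2× C (H3) → match; 1× S (H0) → no; 1× C (H0) → no; 1× O (H0) → no; 1× Cl (H0) → no; 1× O (H1) → no.
That gives 2 matching atoms.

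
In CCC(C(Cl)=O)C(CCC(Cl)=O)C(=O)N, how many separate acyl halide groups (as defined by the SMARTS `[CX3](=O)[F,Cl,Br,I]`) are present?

[CX3](=O)[F,Cl,Br,I] is the SMARTS for an acyl halide: a carbonyl carbon bonded to a halogen.
The molecule carries 2 separate instances of an acyl chloride (-C(=O)Cl) meeting every constraint; each maps to a distinct set of atoms, giving 2 matches.

2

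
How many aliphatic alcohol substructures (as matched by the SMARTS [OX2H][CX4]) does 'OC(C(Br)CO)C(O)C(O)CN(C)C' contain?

4

[OX2H][CX4] is the SMARTS for an aliphatic alcohol: a hydroxyl oxygen bound to an sp3 (X4) carbon.
The molecule carries 4 separate instances of a hydroxyl group (-OH) meeting every constraint; each maps to a distinct set of atoms, giving 4 matches.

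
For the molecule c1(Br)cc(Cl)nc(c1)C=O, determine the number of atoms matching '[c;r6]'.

5

The query [c;r6] means: aromatic carbon that belongs to a six-membered ring.
Check the 10 heavy atoms by environment: 1× n (aromatic, in 6-ring) → no; 5× c (aromatic, in 6-ring) → match; 1× C (acyclic) → no; 1× O (acyclic) → no; 1× Cl (acyclic) → no; 1× Br (acyclic) → no.
That gives 5 matching atoms.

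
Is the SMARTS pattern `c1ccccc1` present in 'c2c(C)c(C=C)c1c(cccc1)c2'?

The pattern c1ccccc1 describes six aromatic carbons in a ring — a benzene ring.
The required atom environment is present in the molecule, so the pattern matches.

Yes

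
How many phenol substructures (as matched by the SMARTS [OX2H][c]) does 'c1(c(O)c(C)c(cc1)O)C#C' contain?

2

[OX2H][c] is the SMARTS for a phenol: a hydroxyl oxygen attached to an aromatic carbon.
The molecule carries 2 separate instances of a hydroxyl group (-OH) meeting every constraint; each maps to a distinct set of atoms, giving 2 matches.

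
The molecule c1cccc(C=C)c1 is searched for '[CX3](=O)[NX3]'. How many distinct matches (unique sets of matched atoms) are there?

0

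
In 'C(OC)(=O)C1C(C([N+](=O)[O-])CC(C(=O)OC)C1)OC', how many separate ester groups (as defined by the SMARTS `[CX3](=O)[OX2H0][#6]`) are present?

2

[CX3](=O)[OX2H0][#6] is the SMARTS for an ester: a carbonyl carbon bonded to an oxygen that is itself bonded to carbon (no H on that O).
The molecule carries 2 separate instances of a methyl-ester group (-C(=O)OCH3) meeting every constraint; each maps to a distinct set of atoms, giving 2 matches.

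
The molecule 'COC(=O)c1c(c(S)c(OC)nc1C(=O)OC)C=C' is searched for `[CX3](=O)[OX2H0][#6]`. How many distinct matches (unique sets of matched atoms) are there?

2

[CX3](=O)[OX2H0][#6] is the SMARTS for an ester: a carbonyl carbon bonded to an oxygen that is itself bonded to carbon (no H on that O).
The molecule carries 2 separate instances of a methyl-ester group (-C(=O)OCH3) meeting every constraint; each maps to a distinct set of atoms, giving 2 matches.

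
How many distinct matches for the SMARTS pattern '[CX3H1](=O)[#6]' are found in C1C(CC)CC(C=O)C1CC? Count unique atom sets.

1

[CX3H1](=O)[#6] is the SMARTS for an aldehyde: an sp2 carbon with one H, double-bonded to O and single-bonded to carbon.
Exactly one fragment in the molecule meets all constraints, giving 1 match.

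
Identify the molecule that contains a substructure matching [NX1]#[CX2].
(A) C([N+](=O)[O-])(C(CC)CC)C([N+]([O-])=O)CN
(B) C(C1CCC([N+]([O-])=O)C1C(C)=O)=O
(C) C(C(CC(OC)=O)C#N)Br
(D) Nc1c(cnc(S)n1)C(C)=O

C

[NX1]#[CX2] describes a nitrogen triple-bonded to a two-connected carbon (a nitrile).
(A) has a primary amino group (-NH2) but the nitrogen is NX3 (three connections), not NX1 triple-bonded.
(B) has a nitro group (-[N+](=O)[O-]) but there is no C#N triple bond.
(C) contains a nitrile (-C#N), which satisfies every atom and bond constraint.
(D) has a primary amino group (-NH2) but the nitrogen is NX3 (three connections), not NX1 triple-bonded.
So the answer is (C).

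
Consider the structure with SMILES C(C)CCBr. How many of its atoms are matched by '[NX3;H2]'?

The query [NX3;H2] means: aliphatic N with 3 total connections, two of them H — an -NH2 nitrogen (amine or amide).
Check the 5 heavy atoms by environment: 3× C (H2, X4) → no; 1× Br (H0, X1) → no; 1× C (H3, X4) → no.
No environment satisfies the query, so 0 matching atoms.

0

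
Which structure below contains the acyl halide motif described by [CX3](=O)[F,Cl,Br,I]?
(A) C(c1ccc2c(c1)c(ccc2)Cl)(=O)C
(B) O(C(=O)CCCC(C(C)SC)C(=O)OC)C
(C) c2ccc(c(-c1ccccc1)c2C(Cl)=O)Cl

C

[CX3](=O)[F,Cl,Br,I] describes a carbonyl carbon bonded to a halogen (an acyl halide).
(A) has a chloro substituent but the Cl is not on a carbonyl carbon.
(B) has a methyl-ester group (-C(=O)OCH3) but the carbonyl is bonded to -O-C, not to a halogen.
(C) contains an acyl chloride (-C(=O)Cl), which satisfies every atom and bond constraint.
So the answer is (C).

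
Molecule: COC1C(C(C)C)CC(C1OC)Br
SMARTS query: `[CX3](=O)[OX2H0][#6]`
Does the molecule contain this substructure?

The pattern [CX3](=O)[OX2H0][#6] describes a carbonyl carbon bonded to an oxygen that is itself bonded to carbon (no H on that O) — an ester.
The closest candidate here is a methoxy ether (-OCH3), but the ether oxygen is not adjacent to a C=O carbon. No other fragment satisfies the full query, so there is no match.

No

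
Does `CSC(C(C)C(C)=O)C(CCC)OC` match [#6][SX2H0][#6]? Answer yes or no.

Yes

The pattern [#6][SX2H0][#6] describes an aliphatic sulfur bridging two carbons with no H on the sulfur — a thioether.
The molecule carries a methylthio ether (-SCH3), whose atoms satisfy every constraint of the query, so the pattern matches.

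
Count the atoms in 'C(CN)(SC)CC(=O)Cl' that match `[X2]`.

1

Check the 9 heavy atoms by environment: 4× C (X4) → no; 1× S (X2) → match; 1× N (X3) → no; 1× C (X3) → no; 1× O (X1) → no; 1× Cl (X1) → no.
That gives 1 matching atom.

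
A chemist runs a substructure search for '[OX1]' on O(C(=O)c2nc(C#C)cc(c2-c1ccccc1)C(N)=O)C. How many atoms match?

2

The query [OX1] means: aliphatic oxygen with one total connection — typically a carbonyl =O or an oxide.
Check the 21 heavy atoms by environment: 1× n (aromatic, X2) → no; 11× c (aromatic, X3) → no; 2× C (X3) → no; 2× O (X1) → match; 1× O (X2) → no; 1× C (X4) → no; 2× C (X2) → no; 1× N (X3) → no.
That gives 2 matching atoms.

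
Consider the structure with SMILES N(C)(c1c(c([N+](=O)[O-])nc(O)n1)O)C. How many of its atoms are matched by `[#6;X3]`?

4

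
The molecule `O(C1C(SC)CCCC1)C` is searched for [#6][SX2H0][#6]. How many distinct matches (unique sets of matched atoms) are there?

1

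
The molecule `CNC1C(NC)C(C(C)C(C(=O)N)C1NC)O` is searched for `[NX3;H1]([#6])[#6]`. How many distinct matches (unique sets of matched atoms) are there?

[NX3;H1]([#6])[#6] is the SMARTS for a secondary amine: a trivalent nitrogen with one H, bonded to two carbons.
The molecule carries 3 separate instances of an N-methylamino group (-NHCH3) meeting every constraint; each maps to a distinct set of atoms, giving 3 matches.

3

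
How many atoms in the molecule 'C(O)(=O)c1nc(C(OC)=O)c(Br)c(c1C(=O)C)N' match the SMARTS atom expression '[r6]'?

6

Check the 18 heavy atoms by environment: 1× n (aromatic, in 6-ring) → match; 5× c (aromatic, in 6-ring) → match; 5× C (acyclic) → no; 5× O (acyclic) → no; 1× N (acyclic) → no; 1× Br (acyclic) → no.
Summing the matching environments: 1 + 5 = 6 matching atoms.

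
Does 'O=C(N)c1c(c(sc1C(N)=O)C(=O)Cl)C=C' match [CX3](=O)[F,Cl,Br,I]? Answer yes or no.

Yes

The pattern [CX3](=O)[F,Cl,Br,I] describes a carbonyl carbon bonded to a halogen — an acyl halide.
The molecule carries an acyl chloride (-C(=O)Cl), whose atoms satisfy every constraint of the query, so the pattern matches.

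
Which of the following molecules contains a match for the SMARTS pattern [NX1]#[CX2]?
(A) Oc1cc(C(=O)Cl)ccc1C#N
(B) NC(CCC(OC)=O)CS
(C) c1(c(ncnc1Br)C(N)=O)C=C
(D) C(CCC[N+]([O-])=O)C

A

[NX1]#[CX2] describes a nitrogen triple-bonded to a two-connected carbon (a nitrile).
(A) contains a nitrile (-C#N), which satisfies every atom and bond constraint.
(B) has a primary amino group (-NH2) but the nitrogen is NX3 (three connections), not NX1 triple-bonded.
(C) has a primary amide (-C(=O)NH2) but the nitrogen is NX3, not NX1.
(D) has a nitro group (-[N+](=O)[O-]) but there is no C#N triple bond.
So the answer is (A).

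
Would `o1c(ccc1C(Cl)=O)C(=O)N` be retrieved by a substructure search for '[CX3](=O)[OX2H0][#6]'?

The pattern [CX3](=O)[OX2H0][#6] describes a carbonyl carbon bonded to an oxygen that is itself bonded to carbon (no H on that O) — an ester.
The closest candidate here is a primary amide (-C(=O)NH2), but the carbonyl is bonded to N, not to an O-C linkage. No other fragment satisfies the full query, so there is no match.

No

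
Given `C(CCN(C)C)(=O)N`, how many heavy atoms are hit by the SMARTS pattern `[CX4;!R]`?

4

Check the 8 heavy atoms by environment: 4× C (X4, acyclic) → match; 1× C (X3, acyclic) → no; 1× O (X1, acyclic) → no; 2× N (X3, acyclic) → no.
That gives 4 matching atoms.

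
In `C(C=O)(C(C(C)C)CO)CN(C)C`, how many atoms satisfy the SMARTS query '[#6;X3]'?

1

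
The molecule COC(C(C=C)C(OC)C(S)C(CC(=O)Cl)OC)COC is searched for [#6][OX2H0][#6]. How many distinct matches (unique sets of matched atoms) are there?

4

[#6][OX2H0][#6] is the SMARTS for an ether: an aliphatic oxygen bridging two carbons with no H on the oxygen.
The molecule carries 4 separate instances of a methoxy ether (-OCH3) meeting every constraint; each maps to a distinct set of atoms, giving 4 matches.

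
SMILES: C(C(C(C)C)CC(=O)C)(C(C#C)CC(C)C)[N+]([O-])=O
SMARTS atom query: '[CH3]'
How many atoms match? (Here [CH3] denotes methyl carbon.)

5

The query [CH3] means: aliphatic carbon with exactly three hydrogens.
Check the 19 heavy atoms by environment: 2× C (H2) → no; 6× C (H1) → no; 5× C (H3) → match; 1× N (charge +1, H0) → no; 1× O (charge -1, H0) → no; 2× O (H0) → no; 2× C (H0) → no.
That gives 5 matching atoms.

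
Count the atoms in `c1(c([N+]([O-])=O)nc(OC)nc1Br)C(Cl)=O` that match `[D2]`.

3

The query [D2] means: atom with exactly two heavy-atom neighbours.
Check the 15 heavy atoms by environment: 2× n (aromatic, D2) → match; 4× c (aromatic, D3) → no; 1× O (D2) → match; 1× C (D1) → no; 1× N (charge +1, D3) → no; 1× O (charge -1, D1) → no; 2× O (D1) → no; 1× Br (D1) → no; 1× C (D3) → no; 1× Cl (D1) → no.
Summing the matching environments: 2 + 1 = 3 matching atoms.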